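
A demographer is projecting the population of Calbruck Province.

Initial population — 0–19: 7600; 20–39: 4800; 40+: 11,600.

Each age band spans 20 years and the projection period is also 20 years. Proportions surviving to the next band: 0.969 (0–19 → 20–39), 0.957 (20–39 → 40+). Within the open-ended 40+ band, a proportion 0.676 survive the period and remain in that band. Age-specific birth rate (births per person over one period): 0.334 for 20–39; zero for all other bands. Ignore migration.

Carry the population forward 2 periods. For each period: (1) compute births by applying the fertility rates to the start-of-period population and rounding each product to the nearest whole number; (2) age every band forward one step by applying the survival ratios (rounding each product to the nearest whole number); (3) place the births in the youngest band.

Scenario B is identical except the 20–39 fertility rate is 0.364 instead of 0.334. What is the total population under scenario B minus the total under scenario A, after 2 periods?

360

Call the bands 1 to 3, youngest first.
[period 1]
Births: 4800 * 0.334 = 1603
Band 2: 7600 * 0.969 = 7364
Band 3: 4800 * 0.957 + 11600 * 0.676 = 4594 + 7842 = 12436
Giving 1603 / 7364 / 12436.
[period 2]
Births: 7364 * 0.334 = 2460
Band 2: 1603 * 0.969 = 1553
Band 3: 7364 * 0.957 + 12436 * 0.676 = 7047 + 8407 = 15454
Giving 2460 / 1553 / 15454.
Scenario A total after 2 periods: 19467
Scenario B projection —
[period 1]
Births: 4800 * 0.364 = 1747
Band 2: 7600 * 0.969 = 7364
Band 3: 4800 * 0.957 + 11600 * 0.676 = 4594 + 7842 = 12436
Giving 1747 / 7364 / 12436.
[period 2]
Births: 7364 * 0.364 = 2680
Band 2: 1747 * 0.969 = 1693
Band 3: 7364 * 0.957 + 12436 * 0.676 = 7047 + 8407 = 15454
Giving 2680 / 1693 / 15454.
Scenario B total after 2 periods: 19827
Difference B − A = 19827 − 19467 = 360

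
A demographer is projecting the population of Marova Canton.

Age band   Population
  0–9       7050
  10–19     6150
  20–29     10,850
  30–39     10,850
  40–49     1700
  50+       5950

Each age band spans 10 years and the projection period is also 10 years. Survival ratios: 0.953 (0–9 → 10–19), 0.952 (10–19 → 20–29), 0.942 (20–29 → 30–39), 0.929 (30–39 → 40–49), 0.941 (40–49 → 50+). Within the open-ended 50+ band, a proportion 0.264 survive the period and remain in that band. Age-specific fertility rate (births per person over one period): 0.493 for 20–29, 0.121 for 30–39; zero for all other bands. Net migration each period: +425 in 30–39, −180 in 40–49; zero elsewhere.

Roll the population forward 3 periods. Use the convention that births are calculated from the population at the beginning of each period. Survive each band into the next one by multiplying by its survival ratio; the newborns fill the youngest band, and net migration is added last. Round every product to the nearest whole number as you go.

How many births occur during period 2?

4175

After projecting period 1:
Births: 10850 × 0.493 = 5349, 10850 × 0.121 = 1313 — total 6662
10–19: 7050 × 0.953 = 6719
20–29: 6150 × 0.952 = 5855
30–39: 10850 × 0.942 = 10221
40–49: 10850 × 0.929 = 10080
50+: 1700 × 0.941 + 5950 × 0.264 = 1600 + 1571 = 3171
Net migration: 30–39 + 425 → 10646; 40–49 − 180 → 9900
Population now: 0–9=6662, 10–19=6719, 20–29=5855, 30–39=10646, 40–49=9900, 50+=3171
After projecting period 2:
Births: 5855 × 0.493 = 2887, 10646 × 0.121 = 1288 — total 4175
10–19: 6662 × 0.953 = 6349
20–29: 6719 × 0.952 = 6396
30–39: 5855 × 0.942 = 5515
40–49: 10646 × 0.929 = 9890
50+: 9900 × 0.941 + 3171 × 0.264 = 9316 + 837 = 10153
Net migration: 30–39 + 425 → 5940; 40–49 − 180 → 9710
Population now: 0–9=4175, 10–19=6349, 20–29=6396, 30–39=5940, 40–49=9710, 50+=10153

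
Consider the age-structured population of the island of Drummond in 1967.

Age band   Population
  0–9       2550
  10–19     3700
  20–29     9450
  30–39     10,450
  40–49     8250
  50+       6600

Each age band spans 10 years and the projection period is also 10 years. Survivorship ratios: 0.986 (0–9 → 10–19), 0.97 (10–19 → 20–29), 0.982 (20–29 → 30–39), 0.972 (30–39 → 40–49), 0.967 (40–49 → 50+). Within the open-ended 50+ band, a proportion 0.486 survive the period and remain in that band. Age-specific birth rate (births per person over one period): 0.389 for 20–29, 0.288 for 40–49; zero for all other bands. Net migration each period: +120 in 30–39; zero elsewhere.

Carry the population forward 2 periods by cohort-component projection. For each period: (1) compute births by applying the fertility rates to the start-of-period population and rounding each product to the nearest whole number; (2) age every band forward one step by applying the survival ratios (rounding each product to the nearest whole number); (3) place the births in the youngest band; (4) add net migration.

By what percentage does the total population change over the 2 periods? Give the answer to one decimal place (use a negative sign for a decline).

Period 1.
Births: 9450 × 0.389 = 3676  |  8250 × 0.288 = 2376 ⇒ total 6052
10–19: 2550 × 0.986 = 2514
20–29: 3700 × 0.97 = 3589
30–39: 9450 × 0.982 = 9280
40–49: 10450 × 0.972 = 10157
50+: 8250 × 0.967 + 6600 × 0.486 = 7978 + 3208 = 11186
Net migration: 30–39 + 120 → 9400
Population now: 0–9=6052, 10–19=2514, 20–29=3589, 30–39=9400, 40–49=10157, 50+=11186
Period 2.
Births: 3589 × 0.389 = 1396  |  10157 × 0.288 = 2925 ⇒ total 4321
10–19: 6052 × 0.986 = 5967
20–29: 2514 × 0.97 = 2439
30–39: 3589 × 0.982 = 3524
40–49: 9400 × 0.972 = 9137
50+: 10157 × 0.967 + 11186 × 0.486 = 9822 + 5436 = 15258
Net migration: 30–39 + 120 → 3644
Population now: 0–9=4321, 10–19=5967, 20–29=2439, 30–39=3644, 40–49=9137, 50+=15258
Total: 41000 → 40766; change = -234; percentage change = -0.6%

-0.6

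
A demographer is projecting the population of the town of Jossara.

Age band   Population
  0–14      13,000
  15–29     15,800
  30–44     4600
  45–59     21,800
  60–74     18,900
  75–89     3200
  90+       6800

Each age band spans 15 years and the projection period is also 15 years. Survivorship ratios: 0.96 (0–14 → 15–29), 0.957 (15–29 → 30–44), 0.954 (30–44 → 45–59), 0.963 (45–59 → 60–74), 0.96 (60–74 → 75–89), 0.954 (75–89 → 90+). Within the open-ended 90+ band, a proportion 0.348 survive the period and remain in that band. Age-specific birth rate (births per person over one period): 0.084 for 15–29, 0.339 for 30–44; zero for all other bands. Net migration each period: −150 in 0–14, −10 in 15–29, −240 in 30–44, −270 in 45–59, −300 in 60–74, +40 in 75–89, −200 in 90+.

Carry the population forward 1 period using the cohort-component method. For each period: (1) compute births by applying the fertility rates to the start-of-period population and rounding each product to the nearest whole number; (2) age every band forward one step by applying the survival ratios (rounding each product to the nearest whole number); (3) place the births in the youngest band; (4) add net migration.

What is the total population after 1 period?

Period 1.
Births: 15800 * 0.084 = 1327, 4600 * 0.339 = 1559 → 2886
15–29: 13000 * 0.96 = 12480
30–44: 15800 * 0.957 = 15121
45–59: 4600 * 0.954 = 4388
60–74: 21800 * 0.963 = 20993
75–89: 18900 * 0.96 = 18144
90+: 3200 * 0.954 + 6800 * 0.348 = 3053 + 2366 = 5419
Net migration: 0–14 − 150 → 2736; 15–29 − 10 → 12470; 30–44 − 240 → 14881; 45–59 − 270 → 4118; 60–74 − 300 → 20693; 75–89 + 40 → 18184; 90+ − 200 → 5219
Giving 2736 / 12470 / 14881 / 4118 / 20693 / 18184 / 5219.
Total after period 1: 2736 + 12470 + 14881 + 4118 + 20693 + 18184 + 5219 = 78301

78301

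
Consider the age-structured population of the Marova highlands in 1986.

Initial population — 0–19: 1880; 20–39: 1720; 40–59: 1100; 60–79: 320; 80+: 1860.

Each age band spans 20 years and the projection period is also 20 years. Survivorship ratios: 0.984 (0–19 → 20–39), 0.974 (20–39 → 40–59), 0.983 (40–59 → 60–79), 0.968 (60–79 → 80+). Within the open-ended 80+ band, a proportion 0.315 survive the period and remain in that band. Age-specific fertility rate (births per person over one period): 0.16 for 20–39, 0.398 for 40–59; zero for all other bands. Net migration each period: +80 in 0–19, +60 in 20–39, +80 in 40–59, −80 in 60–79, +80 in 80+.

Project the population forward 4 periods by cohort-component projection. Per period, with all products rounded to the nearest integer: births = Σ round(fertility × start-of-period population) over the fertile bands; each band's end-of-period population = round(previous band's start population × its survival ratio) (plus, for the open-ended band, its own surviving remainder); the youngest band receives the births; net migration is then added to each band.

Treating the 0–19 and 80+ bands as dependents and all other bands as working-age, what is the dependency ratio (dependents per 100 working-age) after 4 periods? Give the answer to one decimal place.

103.9

Period 1.
Births: 1720 × 0.16 = 275  |  1100 × 0.398 = 438 ⇒ total 713
20–39: 1880 × 0.984 = 1850
40–59: 1720 × 0.974 = 1675
60–79: 1100 × 0.983 = 1081
80+: 320 × 0.968 + 1860 × 0.315 = 310 + 586 = 896
Net migration: 0–19 + 80 → 793; 20–39 + 60 → 1910; 40–59 + 80 → 1755; 60–79 − 80 → 1001; 80+ + 80 → 976
Giving 793 / 1910 / 1755 / 1001 / 976.
Period 2.
Births: 1910 × 0.16 = 306  |  1755 × 0.398 = 698 ⇒ total 1004
20–39: 793 × 0.984 = 780
40–59: 1910 × 0.974 = 1860
60–79: 1755 × 0.983 = 1725
80+: 1001 × 0.968 + 976 × 0.315 = 969 + 307 = 1276
Net migration: 0–19 + 80 → 1084; 20–39 + 60 → 840; 40–59 + 80 → 1940; 60–79 − 80 → 1645; 80+ + 80 → 1356
Giving 1084 / 840 / 1940 / 1645 / 1356.
Period 3.
Births: 840 × 0.16 = 134  |  1940 × 0.398 = 772 ⇒ total 906
20–39: 1084 × 0.984 = 1067
40–59: 840 × 0.974 = 818
60–79: 1940 × 0.983 = 1907
80+: 1645 × 0.968 + 1356 × 0.315 = 1592 + 427 = 2019
Net migration: 0–19 + 80 → 986; 20–39 + 60 → 1127; 40–59 + 80 → 898; 60–79 − 80 → 1827; 80+ + 80 → 2099
Giving 986 / 1127 / 898 / 1827 / 2099.
Period 4.
Births: 1127 × 0.16 = 180  |  898 × 0.398 = 357 ⇒ total 537
20–39: 986 × 0.984 = 970
40–59: 1127 × 0.974 = 1098
60–79: 898 × 0.983 = 883
80+: 1827 × 0.968 + 2099 × 0.315 = 1769 + 661 = 2430
Net migration: 0–19 + 80 → 617; 20–39 + 60 → 1030; 40–59 + 80 → 1178; 60–79 − 80 → 803; 80+ + 80 → 2510
Giving 617 / 1030 / 1178 / 803 / 2510.
Dependents (band 0–19 + band 80+) = 617 + 2510 = 3127; working-age = 3011; ratio = 3127/3011 × 100 = 103.9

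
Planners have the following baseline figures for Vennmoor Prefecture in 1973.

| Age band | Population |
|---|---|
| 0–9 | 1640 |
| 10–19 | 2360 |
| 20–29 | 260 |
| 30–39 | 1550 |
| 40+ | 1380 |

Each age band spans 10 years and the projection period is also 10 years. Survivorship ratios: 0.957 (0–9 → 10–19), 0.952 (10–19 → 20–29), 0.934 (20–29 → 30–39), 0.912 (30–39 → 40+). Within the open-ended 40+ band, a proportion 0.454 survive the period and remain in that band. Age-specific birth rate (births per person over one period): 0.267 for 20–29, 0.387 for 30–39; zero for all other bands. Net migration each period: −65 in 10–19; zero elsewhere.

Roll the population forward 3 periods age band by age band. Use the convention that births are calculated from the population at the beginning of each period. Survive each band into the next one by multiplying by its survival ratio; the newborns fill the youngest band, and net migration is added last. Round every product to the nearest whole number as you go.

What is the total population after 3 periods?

6113

After projecting period 1:
Births: 260 × 0.267 = 69  |  1550 × 0.387 = 600 — total 669
10–19: 1640 × 0.957 = 1569
20–29: 2360 × 0.952 = 2247
30–39: 260 × 0.934 = 243
40+: 1550 × 0.912 + 1380 × 0.454 = 1414 + 627 = 2041
Net migration: 10–19 − 65 → 1504
→ [669, 1504, 2247, 243, 2041]
After projecting period 2:
Births: 2247 × 0.267 = 600  |  243 × 0.387 = 94 — total 694
10–19: 669 × 0.957 = 640
20–29: 1504 × 0.952 = 1432
30–39: 2247 × 0.934 = 2099
40+: 243 × 0.912 + 2041 × 0.454 = 222 + 927 = 1149
Net migration: 10–19 − 65 → 575
→ [694, 575, 1432, 2099, 1149]
After projecting period 3:
Births: 1432 × 0.267 = 382  |  2099 × 0.387 = 812 — total 1194
10–19: 694 × 0.957 = 664
20–29: 575 × 0.952 = 547
30–39: 1432 × 0.934 = 1337
40+: 2099 × 0.912 + 1149 × 0.454 = 1914 + 522 = 2436
Net migration: 10–19 − 65 → 599
→ [1194, 599, 547, 1337, 2436]
Total after period 3: 1194 + 599 + 547 + 1337 + 2436 = 6113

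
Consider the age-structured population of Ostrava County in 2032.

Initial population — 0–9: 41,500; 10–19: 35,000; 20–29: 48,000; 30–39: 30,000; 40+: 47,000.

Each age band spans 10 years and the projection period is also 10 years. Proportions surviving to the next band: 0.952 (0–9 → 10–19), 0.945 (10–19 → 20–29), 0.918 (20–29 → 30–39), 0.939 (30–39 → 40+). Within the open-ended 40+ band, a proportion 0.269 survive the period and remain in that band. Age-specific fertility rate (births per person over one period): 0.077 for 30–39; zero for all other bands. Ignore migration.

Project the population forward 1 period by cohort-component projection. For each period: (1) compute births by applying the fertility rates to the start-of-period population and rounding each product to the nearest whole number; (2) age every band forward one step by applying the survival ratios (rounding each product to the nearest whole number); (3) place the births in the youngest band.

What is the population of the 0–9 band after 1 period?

2310

— Period 1 —
Births: 30000 × 0.077 = 2310
10–19: 41500 × 0.952 = 39508
20–29: 35000 × 0.945 = 33075
30–39: 48000 × 0.918 = 44064
40+: 30000 × 0.939 + 47000 × 0.269 = 28170 + 12643 = 40813
Population now: 0–9=2310, 10–19=39508, 20–29=33075, 30–39=44064, 40+=40813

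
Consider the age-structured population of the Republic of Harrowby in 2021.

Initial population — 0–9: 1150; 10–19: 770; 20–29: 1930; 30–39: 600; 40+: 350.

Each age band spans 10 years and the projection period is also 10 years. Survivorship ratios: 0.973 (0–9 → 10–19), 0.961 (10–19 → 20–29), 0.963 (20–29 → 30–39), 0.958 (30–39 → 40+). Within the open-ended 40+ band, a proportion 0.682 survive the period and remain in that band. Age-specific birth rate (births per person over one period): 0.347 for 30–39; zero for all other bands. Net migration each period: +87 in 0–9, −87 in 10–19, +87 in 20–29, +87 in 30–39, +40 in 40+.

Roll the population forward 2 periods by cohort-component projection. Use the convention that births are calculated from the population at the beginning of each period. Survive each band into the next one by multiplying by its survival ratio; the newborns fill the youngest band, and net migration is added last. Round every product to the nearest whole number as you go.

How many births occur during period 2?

675

After projecting period 1:
Births: 600 × 0.347 = 208
10–19: 1150 × 0.973 = 1119
20–29: 770 × 0.961 = 740
30–39: 1930 × 0.963 = 1859
40+: 600 × 0.958 + 350 × 0.682 = 575 + 239 = 814
Net migration: 0–9 + 87 → 295; 10–19 − 87 → 1032; 20–29 + 87 → 827; 30–39 + 87 → 1946; 40+ + 40 → 854
→ [295, 1032, 827, 1946, 854]
After projecting period 2:
Births: 1946 × 0.347 = 675
10–19: 295 × 0.973 = 287
20–29: 1032 × 0.961 = 992
30–39: 827 × 0.963 = 796
40+: 1946 × 0.958 + 854 × 0.682 = 1864 + 582 = 2446
Net migration: 0–9 + 87 → 762; 10–19 − 87 → 200; 20–29 + 87 → 1079; 30–39 + 87 → 883; 40+ + 40 → 2486
→ [762, 200, 1079, 883, 2486]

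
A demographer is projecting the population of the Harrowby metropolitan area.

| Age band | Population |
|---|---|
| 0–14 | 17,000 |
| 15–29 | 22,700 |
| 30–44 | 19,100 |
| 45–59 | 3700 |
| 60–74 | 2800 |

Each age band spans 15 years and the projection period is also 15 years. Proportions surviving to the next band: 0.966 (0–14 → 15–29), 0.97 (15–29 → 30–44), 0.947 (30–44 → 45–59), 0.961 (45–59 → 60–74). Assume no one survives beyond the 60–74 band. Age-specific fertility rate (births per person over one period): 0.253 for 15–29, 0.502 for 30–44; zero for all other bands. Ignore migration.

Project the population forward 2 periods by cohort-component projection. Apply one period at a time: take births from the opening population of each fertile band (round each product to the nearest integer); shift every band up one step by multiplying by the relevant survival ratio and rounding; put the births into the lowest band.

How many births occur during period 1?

Call the bands 1 to 5, youngest first.
Period 1.
Births: 22700 × 0.253 = 5743 ; 19100 × 0.502 = 9588 → 15331
Band 2: 17000 × 0.966 = 16422
Band 3: 22700 × 0.97 = 22019
Band 4: 19100 × 0.947 = 18088
Band 5: 3700 × 0.961 = 3556
Population now: 0–14=15331, 15–29=16422, 30–44=22019, 45–59=18088, 60–74=3556

15331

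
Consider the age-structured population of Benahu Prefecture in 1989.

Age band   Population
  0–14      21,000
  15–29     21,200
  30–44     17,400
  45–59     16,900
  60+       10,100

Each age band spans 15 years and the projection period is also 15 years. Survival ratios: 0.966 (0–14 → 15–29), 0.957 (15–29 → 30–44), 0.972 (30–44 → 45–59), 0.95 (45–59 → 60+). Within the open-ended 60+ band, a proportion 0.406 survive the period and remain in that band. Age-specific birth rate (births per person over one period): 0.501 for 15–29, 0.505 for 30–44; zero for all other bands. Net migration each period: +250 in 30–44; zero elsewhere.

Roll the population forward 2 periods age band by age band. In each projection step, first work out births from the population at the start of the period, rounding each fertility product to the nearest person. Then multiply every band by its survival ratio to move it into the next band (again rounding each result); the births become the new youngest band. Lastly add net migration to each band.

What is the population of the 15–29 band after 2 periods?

18748

Call the groups 1 to 5, youngest first.
[period 1]
Births: 21200 × 0.501 = 10621  |  17400 × 0.505 = 8787 → 19408
Group 2: 21000 × 0.966 = 20286
Group 3: 21200 × 0.957 = 20288
Group 4: 17400 × 0.972 = 16913
Group 5: 16900 × 0.95 + 10100 × 0.406 = 16055 + 4101 = 20156
Net migration: Group 3 + 250 → 20538
End of period: [19408, 20286, 20538, 16913, 20156]
[period 2]
Births: 20286 × 0.501 = 10163  |  20538 × 0.505 = 10372 → 20535
Group 2: 19408 × 0.966 = 18748
Group 3: 20286 × 0.957 = 19414
Group 4: 20538 × 0.972 = 19963
Group 5: 16913 × 0.95 + 20156 × 0.406 = 16067 + 8183 = 24250
Net migration: Group 3 + 250 → 19664
End of period: [20535, 18748, 19664, 19963, 24250]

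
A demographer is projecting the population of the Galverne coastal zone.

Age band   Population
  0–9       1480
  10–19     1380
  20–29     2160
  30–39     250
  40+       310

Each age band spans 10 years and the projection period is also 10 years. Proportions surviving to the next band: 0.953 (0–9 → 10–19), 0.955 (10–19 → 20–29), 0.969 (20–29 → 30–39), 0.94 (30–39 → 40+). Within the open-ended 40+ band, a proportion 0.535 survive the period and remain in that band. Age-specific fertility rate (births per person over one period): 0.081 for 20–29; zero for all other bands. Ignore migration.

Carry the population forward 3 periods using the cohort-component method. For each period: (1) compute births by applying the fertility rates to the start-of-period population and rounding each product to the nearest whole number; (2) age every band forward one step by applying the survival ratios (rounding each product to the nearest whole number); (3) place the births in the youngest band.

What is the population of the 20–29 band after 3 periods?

159

(Groups numbered youngest = 1 to oldest = 5.)
Period 1.
Births: 2160 × 0.081 = 175
Group 2: 1480 × 0.953 = 1410
Group 3: 1380 × 0.955 = 1318
Group 4: 2160 × 0.969 = 2093
Group 5: 250 × 0.94 + 310 × 0.535 = 235 + 166 = 401
Population now: 0–9=175, 10–19=1410, 20–29=1318, 30–39=2093, 40+=401
Period 2.
Births: 1318 × 0.081 = 107
Group 2: 175 × 0.953 = 167
Group 3: 1410 × 0.955 = 1347
Group 4: 1318 × 0.969 = 1277
Group 5: 2093 × 0.94 + 401 × 0.535 = 1967 + 215 = 2182
Population now: 0–9=107, 10–19=167, 20–29=1347, 30–39=1277, 40+=2182
Period 3.
Births: 1347 × 0.081 = 109
Group 2: 107 × 0.953 = 102
Group 3: 167 × 0.955 = 159
Group 4: 1347 × 0.969 = 1305
Group 5: 1277 × 0.94 + 2182 × 0.535 = 1200 + 1167 = 2367
Population now: 0–9=109, 10–19=102, 20–29=159, 30–39=1305, 40+=2367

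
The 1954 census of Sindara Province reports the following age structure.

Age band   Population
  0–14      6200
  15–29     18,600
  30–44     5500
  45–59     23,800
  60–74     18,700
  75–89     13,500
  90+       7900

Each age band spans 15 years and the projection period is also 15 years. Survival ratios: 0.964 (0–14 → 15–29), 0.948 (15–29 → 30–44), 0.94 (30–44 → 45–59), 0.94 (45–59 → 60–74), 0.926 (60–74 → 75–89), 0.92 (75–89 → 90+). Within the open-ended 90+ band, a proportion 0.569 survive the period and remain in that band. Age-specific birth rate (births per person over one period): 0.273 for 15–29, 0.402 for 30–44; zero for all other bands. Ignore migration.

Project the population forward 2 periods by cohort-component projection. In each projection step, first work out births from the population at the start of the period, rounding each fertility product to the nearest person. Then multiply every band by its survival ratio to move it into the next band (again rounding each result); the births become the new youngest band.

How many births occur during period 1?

7289

Numbering the bands 1..7 from youngest to oldest:
[period 1]
Births: 18600 * 0.273 = 5078  |  5500 * 0.402 = 2211 → total 7289
Band 2: 6200 * 0.964 = 5977
Band 3: 18600 * 0.948 = 17633
Band 4: 5500 * 0.94 = 5170
Band 5: 23800 * 0.94 = 22372
Band 6: 18700 * 0.926 = 17316
Band 7: 13500 * 0.92 + 7900 * 0.569 = 12420 + 4495 = 16915
→ [7289, 5977, 17633, 5170, 22372, 17316, 16915]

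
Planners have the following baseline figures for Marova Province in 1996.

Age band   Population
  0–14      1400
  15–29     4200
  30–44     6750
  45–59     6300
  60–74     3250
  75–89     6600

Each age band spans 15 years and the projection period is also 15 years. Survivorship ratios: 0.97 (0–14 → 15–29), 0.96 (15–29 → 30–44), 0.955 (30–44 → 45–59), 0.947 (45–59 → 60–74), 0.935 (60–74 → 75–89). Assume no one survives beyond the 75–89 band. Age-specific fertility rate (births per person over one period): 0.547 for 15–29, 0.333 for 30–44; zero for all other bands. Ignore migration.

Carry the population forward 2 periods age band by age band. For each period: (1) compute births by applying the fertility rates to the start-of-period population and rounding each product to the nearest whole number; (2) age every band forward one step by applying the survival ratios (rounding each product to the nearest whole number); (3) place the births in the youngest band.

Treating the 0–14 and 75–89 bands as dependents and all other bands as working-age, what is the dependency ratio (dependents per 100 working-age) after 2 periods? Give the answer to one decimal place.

48.9

Period 1:
Births: 4200 × 0.547 = 2297  |  6750 × 0.333 = 2248 → 4545
15–29: 1400 × 0.97 = 1358
30–44: 4200 × 0.96 = 4032
45–59: 6750 × 0.955 = 6446
60–74: 6300 × 0.947 = 5966
75–89: 3250 × 0.935 = 3039
End of period: [4545, 1358, 4032, 6446, 5966, 3039]
Period 2:
Births: 1358 × 0.547 = 743  |  4032 × 0.333 = 1343 → 2086
15–29: 4545 × 0.97 = 4409
30–44: 1358 × 0.96 = 1304
45–59: 4032 × 0.955 = 3851
60–74: 6446 × 0.947 = 6104
75–89: 5966 × 0.935 = 5578
End of period: [2086, 4409, 1304, 3851, 6104, 5578]
Dependents (band 0–14 + band 75–89) = 2086 + 5578 = 7664; working-age = 15668; ratio = 7664/15668 × 100 = 48.9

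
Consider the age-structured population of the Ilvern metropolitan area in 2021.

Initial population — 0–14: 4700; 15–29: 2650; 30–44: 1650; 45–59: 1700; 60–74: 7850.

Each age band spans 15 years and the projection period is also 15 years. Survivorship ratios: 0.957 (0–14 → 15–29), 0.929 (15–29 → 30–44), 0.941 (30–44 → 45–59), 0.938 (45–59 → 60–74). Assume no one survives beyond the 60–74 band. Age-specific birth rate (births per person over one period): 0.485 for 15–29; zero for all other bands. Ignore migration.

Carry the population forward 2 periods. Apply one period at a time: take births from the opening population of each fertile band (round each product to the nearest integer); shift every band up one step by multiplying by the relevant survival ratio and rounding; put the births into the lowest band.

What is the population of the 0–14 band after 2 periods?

2182

Period 1:
Births: 2650 * 0.485 = 1285
15–29: 4700 * 0.957 = 4498
30–44: 2650 * 0.929 = 2462
45–59: 1650 * 0.941 = 1553
60–74: 1700 * 0.938 = 1595
→ [1285, 4498, 2462, 1553, 1595]
Period 2:
Births: 4498 * 0.485 = 2182
15–29: 1285 * 0.957 = 1230
30–44: 4498 * 0.929 = 4179
45–59: 2462 * 0.941 = 2317
60–74: 1553 * 0.938 = 1457
→ [2182, 1230, 4179, 2317, 1457]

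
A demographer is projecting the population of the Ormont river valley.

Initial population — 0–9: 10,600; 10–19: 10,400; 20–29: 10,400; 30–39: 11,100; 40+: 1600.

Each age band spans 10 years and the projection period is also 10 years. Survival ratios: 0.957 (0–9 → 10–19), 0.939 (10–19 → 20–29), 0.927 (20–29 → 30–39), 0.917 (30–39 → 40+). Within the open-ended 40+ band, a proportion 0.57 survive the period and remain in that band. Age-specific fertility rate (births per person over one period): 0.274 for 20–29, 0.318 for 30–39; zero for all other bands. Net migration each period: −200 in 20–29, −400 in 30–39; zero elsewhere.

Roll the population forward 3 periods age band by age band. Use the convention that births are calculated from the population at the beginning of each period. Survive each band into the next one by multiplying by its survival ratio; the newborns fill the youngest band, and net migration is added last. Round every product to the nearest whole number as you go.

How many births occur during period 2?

5560

[period 1]
Births: 10400 * 0.274 = 2850  |  11100 * 0.318 = 3530 → 6380
10–19: 10600 * 0.957 = 10144
20–29: 10400 * 0.939 = 9766
30–39: 10400 * 0.927 = 9641
40+: 11100 * 0.917 + 1600 * 0.57 = 10179 + 912 = 11091
Net migration: 20–29 − 200 → 9566; 30–39 − 400 → 9241
Giving 6380 / 10144 / 9566 / 9241 / 11091.
[period 2]
Births: 9566 * 0.274 = 2621  |  9241 * 0.318 = 2939 → 5560
10–19: 6380 * 0.957 = 6106
20–29: 10144 * 0.939 = 9525
30–39: 9566 * 0.927 = 8868
40+: 9241 * 0.917 + 11091 * 0.57 = 8474 + 6322 = 14796
Net migration: 20–29 − 200 → 9325; 30–39 − 400 → 8468
Giving 5560 / 6106 / 9325 / 8468 / 14796.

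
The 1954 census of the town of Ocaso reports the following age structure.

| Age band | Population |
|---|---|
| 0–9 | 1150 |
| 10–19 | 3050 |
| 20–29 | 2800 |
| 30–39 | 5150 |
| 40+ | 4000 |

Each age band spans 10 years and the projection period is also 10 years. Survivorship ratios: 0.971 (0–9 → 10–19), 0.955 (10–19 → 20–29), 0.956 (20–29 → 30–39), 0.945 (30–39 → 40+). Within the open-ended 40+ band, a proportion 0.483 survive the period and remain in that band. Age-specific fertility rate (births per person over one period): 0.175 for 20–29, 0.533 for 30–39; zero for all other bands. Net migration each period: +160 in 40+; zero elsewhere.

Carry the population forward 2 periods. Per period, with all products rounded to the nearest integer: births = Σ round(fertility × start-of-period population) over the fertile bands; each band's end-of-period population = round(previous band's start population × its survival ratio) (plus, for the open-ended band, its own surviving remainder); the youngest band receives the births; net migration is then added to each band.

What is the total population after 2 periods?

Period 1:
Births: 2800 × 0.175 = 490, 5150 × 0.533 = 2745 — total 3235
10–19: 1150 × 0.971 = 1117
20–29: 3050 × 0.955 = 2913
30–39: 2800 × 0.956 = 2677
40+: 5150 × 0.945 + 4000 × 0.483 = 4867 + 1932 = 6799
Net migration: 40+ + 160 → 6959
Population now: 0–9=3235, 10–19=1117, 20–29=2913, 30–39=2677, 40+=6959
Period 2:
Births: 2913 × 0.175 = 510, 2677 × 0.533 = 1427 — total 1937
10–19: 3235 × 0.971 = 3141
20–29: 1117 × 0.955 = 1067
30–39: 2913 × 0.956 = 2785
40+: 2677 × 0.945 + 6959 × 0.483 = 2530 + 3361 = 5891
Net migration: 40+ + 160 → 6051
Population now: 0–9=1937, 10–19=3141, 20–29=1067, 30–39=2785, 40+=6051
Total after period 2: 1937 + 3141 + 1067 + 2785 + 6051 = 14981

14981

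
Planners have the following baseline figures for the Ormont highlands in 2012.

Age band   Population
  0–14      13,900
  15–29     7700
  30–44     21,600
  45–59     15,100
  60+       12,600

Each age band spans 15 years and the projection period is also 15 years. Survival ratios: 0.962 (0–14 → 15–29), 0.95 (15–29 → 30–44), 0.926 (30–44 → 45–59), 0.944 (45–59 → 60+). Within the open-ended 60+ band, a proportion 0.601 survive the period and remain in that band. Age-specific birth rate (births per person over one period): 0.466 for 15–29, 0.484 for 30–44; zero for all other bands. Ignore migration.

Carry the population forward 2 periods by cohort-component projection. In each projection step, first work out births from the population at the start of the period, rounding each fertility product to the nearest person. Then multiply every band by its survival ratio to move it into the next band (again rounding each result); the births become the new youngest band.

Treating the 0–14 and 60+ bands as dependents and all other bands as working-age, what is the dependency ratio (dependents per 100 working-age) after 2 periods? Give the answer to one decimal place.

126.6

Numbering the bands 1..5 from youngest to oldest:
[period 1]
Births: 7700 × 0.466 = 3588, 21600 × 0.484 = 10454 ⇒ total 14042
Band 2: 13900 × 0.962 = 13372
Band 3: 7700 × 0.95 = 7315
Band 4: 21600 × 0.926 = 20002
Band 5: 15100 × 0.944 + 12600 × 0.601 = 14254 + 7573 = 21827
→ [14042, 13372, 7315, 20002, 21827]
[period 2]
Births: 13372 × 0.466 = 6231, 7315 × 0.484 = 3540 ⇒ total 9771
Band 2: 14042 × 0.962 = 13508
Band 3: 13372 × 0.95 = 12703
Band 4: 7315 × 0.926 = 6774
Band 5: 20002 × 0.944 + 21827 × 0.601 = 18882 + 13118 = 32000
→ [9771, 13508, 12703, 6774, 32000]
Dependents (band 0–14 + band 60+) = 9771 + 32000 = 41771; working-age = 32985; ratio = 41771/32985 × 100 = 126.6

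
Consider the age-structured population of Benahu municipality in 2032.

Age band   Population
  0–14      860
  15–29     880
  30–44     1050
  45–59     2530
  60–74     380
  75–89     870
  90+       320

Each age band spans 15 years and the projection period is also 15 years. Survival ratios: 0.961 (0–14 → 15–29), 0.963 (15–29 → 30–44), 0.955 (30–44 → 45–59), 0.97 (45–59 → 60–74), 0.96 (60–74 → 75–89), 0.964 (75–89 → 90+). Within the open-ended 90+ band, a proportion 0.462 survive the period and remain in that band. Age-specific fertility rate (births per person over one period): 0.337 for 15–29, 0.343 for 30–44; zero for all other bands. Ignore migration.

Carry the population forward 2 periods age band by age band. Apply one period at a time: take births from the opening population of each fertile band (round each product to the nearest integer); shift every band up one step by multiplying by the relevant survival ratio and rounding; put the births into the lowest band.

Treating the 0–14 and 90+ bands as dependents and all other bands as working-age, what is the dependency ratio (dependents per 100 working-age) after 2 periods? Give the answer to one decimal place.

24.7

Period 1:
Births: 880 × 0.337 = 297 ; 1050 × 0.343 = 360 → 657
15–29: 860 × 0.961 = 826
30–44: 880 × 0.963 = 847
45–59: 1050 × 0.955 = 1003
60–74: 2530 × 0.97 = 2454
75–89: 380 × 0.96 = 365
90+: 870 × 0.964 + 320 × 0.462 = 839 + 148 = 987
Population now: 0–14=657, 15–29=826, 30–44=847, 45–59=1003, 60–74=2454, 75–89=365, 90+=987
Period 2:
Births: 826 × 0.337 = 278 ; 847 × 0.343 = 291 → 569
15–29: 657 × 0.961 = 631
30–44: 826 × 0.963 = 795
45–59: 847 × 0.955 = 809
60–74: 1003 × 0.97 = 973
75–89: 2454 × 0.96 = 2356
90+: 365 × 0.964 + 987 × 0.462 = 352 + 456 = 808
Population now: 0–14=569, 15–29=631, 30–44=795, 45–59=809, 60–74=973, 75–89=2356, 90+=808
Dependents (band 0–14 + band 90+) = 569 + 808 = 1377; working-age = 5564; ratio = 1377/5564 × 100 = 24.7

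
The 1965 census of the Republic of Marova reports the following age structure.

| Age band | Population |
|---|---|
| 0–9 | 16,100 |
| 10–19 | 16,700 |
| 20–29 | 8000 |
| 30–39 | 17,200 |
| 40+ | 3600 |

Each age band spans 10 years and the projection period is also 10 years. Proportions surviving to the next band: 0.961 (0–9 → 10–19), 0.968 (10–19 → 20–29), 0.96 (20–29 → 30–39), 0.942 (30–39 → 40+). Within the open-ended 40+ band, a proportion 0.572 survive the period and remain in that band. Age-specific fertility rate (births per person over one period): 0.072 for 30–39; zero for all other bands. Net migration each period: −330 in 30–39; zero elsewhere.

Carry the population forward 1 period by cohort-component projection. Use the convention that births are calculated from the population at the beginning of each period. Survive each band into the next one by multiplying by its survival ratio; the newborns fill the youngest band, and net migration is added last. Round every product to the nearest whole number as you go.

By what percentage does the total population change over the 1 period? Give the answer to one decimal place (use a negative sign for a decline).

Let group 1 be 0–9 through group 5 = 40+.
Period 1.
Births: 17200 * 0.072 = 1238
Group 2: 16100 * 0.961 = 15472
Group 3: 16700 * 0.968 = 16166
Group 4: 8000 * 0.96 = 7680
Group 5: 17200 * 0.942 + 3600 * 0.572 = 16202 + 2059 = 18261
Net migration: Group 4 − 330 → 7350
Giving 1238 / 15472 / 16166 / 7350 / 18261.
Total: 61600 → 58487; change = -3113; percentage change = -5.1%

-5.1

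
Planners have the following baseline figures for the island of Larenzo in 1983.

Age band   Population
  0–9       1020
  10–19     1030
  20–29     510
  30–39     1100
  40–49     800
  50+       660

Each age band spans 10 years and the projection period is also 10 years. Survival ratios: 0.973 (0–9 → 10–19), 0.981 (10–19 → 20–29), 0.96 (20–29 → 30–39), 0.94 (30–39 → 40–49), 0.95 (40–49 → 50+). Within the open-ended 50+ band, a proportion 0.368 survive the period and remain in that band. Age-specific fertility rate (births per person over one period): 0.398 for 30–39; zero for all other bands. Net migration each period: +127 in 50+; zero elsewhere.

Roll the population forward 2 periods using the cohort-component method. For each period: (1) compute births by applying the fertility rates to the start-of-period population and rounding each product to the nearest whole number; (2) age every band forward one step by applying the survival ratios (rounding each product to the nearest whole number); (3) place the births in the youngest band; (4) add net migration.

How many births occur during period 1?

[period 1]
Births: 1100 * 0.398 = 438
10–19: 1020 * 0.973 = 992
20–29: 1030 * 0.981 = 1010
30–39: 510 * 0.96 = 490
40–49: 1100 * 0.94 = 1034
50+: 800 * 0.95 + 660 * 0.368 = 760 + 243 = 1003
Net migration: 50+ + 127 → 1130
Giving 438 / 992 / 1010 / 490 / 1034 / 1130.

438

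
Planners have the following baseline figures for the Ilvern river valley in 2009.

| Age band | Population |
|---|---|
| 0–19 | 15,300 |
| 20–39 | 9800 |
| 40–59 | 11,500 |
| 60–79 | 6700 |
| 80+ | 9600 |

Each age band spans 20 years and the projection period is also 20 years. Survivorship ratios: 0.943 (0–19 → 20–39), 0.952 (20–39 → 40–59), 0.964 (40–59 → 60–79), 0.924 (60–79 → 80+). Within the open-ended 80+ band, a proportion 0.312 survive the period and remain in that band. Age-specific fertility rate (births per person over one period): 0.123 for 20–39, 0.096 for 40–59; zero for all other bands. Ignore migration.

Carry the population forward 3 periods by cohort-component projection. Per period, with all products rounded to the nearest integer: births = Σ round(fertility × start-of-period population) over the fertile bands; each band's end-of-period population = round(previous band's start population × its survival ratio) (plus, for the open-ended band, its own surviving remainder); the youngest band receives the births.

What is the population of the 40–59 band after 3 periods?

2073

Call the bands 1 to 5, youngest first.
Period 1:
Births: 9800 × 0.123 = 1205, 11500 × 0.096 = 1104 — total 2309
Band 2: 15300 × 0.943 = 14428
Band 3: 9800 × 0.952 = 9330
Band 4: 11500 × 0.964 = 11086
Band 5: 6700 × 0.924 + 9600 × 0.312 = 6191 + 2995 = 9186
Population now: 0–19=2309, 20–39=14428, 40–59=9330, 60–79=11086, 80+=9186
Period 2:
Births: 14428 × 0.123 = 1775, 9330 × 0.096 = 896 — total 2671
Band 2: 2309 × 0.943 = 2177
Band 3: 14428 × 0.952 = 13735
Band 4: 9330 × 0.964 = 8994
Band 5: 11086 × 0.924 + 9186 × 0.312 = 10243 + 2866 = 13109
Population now: 0–19=2671, 20–39=2177, 40–59=13735, 60–79=8994, 80+=13109
Period 3:
Births: 2177 × 0.123 = 268, 13735 × 0.096 = 1319 — total 1587
Band 2: 2671 × 0.943 = 2519
Band 3: 2177 × 0.952 = 2073
Band 4: 13735 × 0.964 = 13241
Band 5: 8994 × 0.924 + 13109 × 0.312 = 8310 + 4090 = 12400
Population now: 0–19=1587, 20–39=2519, 40–59=2073, 60–79=13241, 80+=12400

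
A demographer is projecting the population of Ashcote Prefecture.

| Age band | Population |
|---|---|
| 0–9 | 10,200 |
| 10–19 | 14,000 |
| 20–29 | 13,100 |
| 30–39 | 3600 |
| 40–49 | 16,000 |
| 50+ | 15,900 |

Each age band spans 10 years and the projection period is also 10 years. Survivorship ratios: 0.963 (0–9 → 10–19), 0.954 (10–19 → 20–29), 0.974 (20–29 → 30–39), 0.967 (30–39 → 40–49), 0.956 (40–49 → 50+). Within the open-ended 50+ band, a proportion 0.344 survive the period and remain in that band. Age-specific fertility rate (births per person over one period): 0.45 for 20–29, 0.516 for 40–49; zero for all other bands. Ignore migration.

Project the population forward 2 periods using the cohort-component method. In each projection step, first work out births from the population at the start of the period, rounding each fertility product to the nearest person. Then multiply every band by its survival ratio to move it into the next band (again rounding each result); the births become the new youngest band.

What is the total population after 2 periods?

66623

After projecting period 1:
Births: 13100 × 0.45 = 5895 ; 16000 × 0.516 = 8256 ⇒ total 14151
10–19: 10200 × 0.963 = 9823
20–29: 14000 × 0.954 = 13356
30–39: 13100 × 0.974 = 12759
40–49: 3600 × 0.967 = 3481
50+: 16000 × 0.956 + 15900 × 0.344 = 15296 + 5470 = 20766
Giving 14151 / 9823 / 13356 / 12759 / 3481 / 20766.
After projecting period 2:
Births: 13356 × 0.45 = 6010 ; 3481 × 0.516 = 1796 ⇒ total 7806
10–19: 14151 × 0.963 = 13627
20–29: 9823 × 0.954 = 9371
30–39: 13356 × 0.974 = 13009
40–49: 12759 × 0.967 = 12338
50+: 3481 × 0.956 + 20766 × 0.344 = 3328 + 7144 = 10472
Giving 7806 / 13627 / 9371 / 13009 / 12338 / 10472.
Total after period 2: 7806 + 13627 + 9371 + 13009 + 12338 + 10472 = 66623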